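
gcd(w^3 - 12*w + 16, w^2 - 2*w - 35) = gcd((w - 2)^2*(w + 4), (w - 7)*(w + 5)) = 1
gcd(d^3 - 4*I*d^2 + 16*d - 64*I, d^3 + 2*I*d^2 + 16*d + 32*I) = d^2 + 16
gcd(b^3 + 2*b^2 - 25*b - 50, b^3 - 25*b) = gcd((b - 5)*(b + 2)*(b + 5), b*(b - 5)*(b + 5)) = b^2 - 25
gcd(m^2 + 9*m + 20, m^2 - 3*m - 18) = 1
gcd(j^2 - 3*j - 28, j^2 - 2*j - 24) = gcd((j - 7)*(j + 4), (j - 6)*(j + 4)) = j + 4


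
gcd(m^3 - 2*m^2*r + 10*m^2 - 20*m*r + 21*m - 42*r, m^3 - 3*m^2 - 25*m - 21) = m + 3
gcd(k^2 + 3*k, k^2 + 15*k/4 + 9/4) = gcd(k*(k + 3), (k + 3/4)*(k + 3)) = k + 3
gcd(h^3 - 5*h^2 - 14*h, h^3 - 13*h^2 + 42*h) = h^2 - 7*h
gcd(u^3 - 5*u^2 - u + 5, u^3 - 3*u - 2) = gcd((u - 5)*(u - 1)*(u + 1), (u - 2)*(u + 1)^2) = u + 1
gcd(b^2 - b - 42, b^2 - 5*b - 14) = b - 7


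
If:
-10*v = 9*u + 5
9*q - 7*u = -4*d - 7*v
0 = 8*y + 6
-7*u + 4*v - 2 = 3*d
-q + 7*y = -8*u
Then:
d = -15455/2674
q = 25763/5348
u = 3365/2674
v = -8731/5348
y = -3/4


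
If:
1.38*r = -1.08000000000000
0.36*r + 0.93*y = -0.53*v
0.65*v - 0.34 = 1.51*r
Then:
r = -0.78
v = -1.29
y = 1.04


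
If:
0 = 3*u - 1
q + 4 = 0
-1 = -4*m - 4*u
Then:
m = -1/12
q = -4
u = 1/3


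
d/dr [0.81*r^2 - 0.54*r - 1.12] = 1.62*r - 0.54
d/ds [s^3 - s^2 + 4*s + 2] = 3*s^2 - 2*s + 4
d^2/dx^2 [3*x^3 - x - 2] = 18*x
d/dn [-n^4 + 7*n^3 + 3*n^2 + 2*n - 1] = -4*n^3 + 21*n^2 + 6*n + 2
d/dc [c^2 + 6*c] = 2*c + 6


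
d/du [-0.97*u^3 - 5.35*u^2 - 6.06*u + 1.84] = -2.91*u^2 - 10.7*u - 6.06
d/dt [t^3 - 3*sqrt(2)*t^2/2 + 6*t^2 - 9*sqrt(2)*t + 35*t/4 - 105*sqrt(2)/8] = 3*t^2 - 3*sqrt(2)*t + 12*t - 9*sqrt(2) + 35/4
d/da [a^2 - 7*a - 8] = 2*a - 7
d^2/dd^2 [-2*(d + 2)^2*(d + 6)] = -12*d - 40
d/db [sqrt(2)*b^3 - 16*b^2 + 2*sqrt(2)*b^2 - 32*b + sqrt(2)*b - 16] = 3*sqrt(2)*b^2 - 32*b + 4*sqrt(2)*b - 32 + sqrt(2)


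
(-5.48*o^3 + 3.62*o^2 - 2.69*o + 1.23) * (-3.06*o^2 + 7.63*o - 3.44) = 16.7688*o^5 - 52.8896*o^4 + 54.7032*o^3 - 36.7413*o^2 + 18.6385*o - 4.2312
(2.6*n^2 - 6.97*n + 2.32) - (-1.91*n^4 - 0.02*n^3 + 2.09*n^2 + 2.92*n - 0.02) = 1.91*n^4 + 0.02*n^3 + 0.51*n^2 - 9.89*n + 2.34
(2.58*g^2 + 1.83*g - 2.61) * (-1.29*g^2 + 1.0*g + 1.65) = -3.3282*g^4 + 0.2193*g^3 + 9.4539*g^2 + 0.4095*g - 4.3065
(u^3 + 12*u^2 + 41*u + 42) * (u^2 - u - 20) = u^5 + 11*u^4 + 9*u^3 - 239*u^2 - 862*u - 840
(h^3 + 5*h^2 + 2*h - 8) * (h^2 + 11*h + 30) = h^5 + 16*h^4 + 87*h^3 + 164*h^2 - 28*h - 240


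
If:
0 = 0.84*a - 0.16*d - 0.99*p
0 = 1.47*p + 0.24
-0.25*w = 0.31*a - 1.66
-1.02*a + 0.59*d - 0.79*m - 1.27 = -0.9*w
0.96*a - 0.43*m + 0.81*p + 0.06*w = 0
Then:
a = 7.23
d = 38.98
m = 15.51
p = -0.16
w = -2.33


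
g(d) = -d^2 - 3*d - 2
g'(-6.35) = 9.70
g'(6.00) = -15.00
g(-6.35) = -23.27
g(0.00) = -2.00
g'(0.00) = -3.00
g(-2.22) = -0.27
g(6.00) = -56.00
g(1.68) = -9.86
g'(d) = -2*d - 3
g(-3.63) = -4.29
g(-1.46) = 0.25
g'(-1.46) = -0.08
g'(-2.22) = 1.44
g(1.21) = -7.09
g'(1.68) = -6.36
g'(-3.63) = 4.26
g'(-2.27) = 1.54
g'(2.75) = -8.50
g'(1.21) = -5.42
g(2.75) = -17.81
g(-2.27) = -0.34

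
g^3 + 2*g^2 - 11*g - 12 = (g - 3)*(g + 1)*(g + 4)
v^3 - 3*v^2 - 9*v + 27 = (v - 3)^2*(v + 3)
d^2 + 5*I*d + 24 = (d - 3*I)*(d + 8*I)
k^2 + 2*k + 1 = (k + 1)^2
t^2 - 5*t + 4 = (t - 4)*(t - 1)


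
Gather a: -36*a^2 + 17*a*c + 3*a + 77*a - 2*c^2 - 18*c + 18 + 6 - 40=-36*a^2 + a*(17*c + 80) - 2*c^2 - 18*c - 16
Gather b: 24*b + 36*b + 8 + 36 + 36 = 60*b + 80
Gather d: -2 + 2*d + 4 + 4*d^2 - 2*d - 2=4*d^2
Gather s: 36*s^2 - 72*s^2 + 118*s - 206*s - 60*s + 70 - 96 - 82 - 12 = -36*s^2 - 148*s - 120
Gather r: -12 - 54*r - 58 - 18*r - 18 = -72*r - 88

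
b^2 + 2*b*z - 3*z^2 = (b - z)*(b + 3*z)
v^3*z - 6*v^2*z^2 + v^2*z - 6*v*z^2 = v*(v - 6*z)*(v*z + z)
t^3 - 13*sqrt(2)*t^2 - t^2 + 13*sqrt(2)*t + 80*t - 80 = (t - 1)*(t - 8*sqrt(2))*(t - 5*sqrt(2))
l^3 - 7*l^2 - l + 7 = (l - 7)*(l - 1)*(l + 1)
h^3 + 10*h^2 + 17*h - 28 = (h - 1)*(h + 4)*(h + 7)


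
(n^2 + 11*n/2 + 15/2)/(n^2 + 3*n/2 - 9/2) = (2*n + 5)/(2*n - 3)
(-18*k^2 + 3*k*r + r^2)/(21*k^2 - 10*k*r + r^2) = (6*k + r)/(-7*k + r)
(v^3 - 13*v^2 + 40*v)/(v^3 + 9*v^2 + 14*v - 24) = v*(v^2 - 13*v + 40)/(v^3 + 9*v^2 + 14*v - 24)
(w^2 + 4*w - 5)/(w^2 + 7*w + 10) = (w - 1)/(w + 2)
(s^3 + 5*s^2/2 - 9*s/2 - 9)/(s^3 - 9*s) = (s^2 - s/2 - 3)/(s*(s - 3))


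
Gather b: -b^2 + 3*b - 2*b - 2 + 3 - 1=-b^2 + b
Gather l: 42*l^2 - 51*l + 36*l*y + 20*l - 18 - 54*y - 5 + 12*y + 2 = 42*l^2 + l*(36*y - 31) - 42*y - 21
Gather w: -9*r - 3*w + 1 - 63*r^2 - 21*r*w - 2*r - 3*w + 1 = -63*r^2 - 11*r + w*(-21*r - 6) + 2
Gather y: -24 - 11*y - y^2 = -y^2 - 11*y - 24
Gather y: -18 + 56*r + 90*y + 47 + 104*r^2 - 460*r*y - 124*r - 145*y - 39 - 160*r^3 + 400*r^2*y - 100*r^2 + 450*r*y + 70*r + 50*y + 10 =-160*r^3 + 4*r^2 + 2*r + y*(400*r^2 - 10*r - 5)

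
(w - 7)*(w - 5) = w^2 - 12*w + 35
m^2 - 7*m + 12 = (m - 4)*(m - 3)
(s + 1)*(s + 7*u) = s^2 + 7*s*u + s + 7*u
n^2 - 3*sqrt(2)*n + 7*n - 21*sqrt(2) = (n + 7)*(n - 3*sqrt(2))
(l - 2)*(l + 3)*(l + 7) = l^3 + 8*l^2 + l - 42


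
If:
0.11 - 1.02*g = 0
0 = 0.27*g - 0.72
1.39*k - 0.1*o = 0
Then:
No Solution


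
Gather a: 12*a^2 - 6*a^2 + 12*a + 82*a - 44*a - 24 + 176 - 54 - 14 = 6*a^2 + 50*a + 84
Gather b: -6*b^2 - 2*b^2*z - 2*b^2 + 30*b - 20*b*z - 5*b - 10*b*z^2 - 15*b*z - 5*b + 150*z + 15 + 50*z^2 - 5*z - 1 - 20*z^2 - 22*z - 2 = b^2*(-2*z - 8) + b*(-10*z^2 - 35*z + 20) + 30*z^2 + 123*z + 12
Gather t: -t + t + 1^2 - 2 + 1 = 0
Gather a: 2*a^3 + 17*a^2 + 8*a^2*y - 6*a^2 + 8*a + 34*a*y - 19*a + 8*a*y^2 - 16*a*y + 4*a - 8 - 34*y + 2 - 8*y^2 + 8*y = 2*a^3 + a^2*(8*y + 11) + a*(8*y^2 + 18*y - 7) - 8*y^2 - 26*y - 6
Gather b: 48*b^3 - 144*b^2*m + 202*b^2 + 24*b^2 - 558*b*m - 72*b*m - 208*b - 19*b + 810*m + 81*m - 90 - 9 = 48*b^3 + b^2*(226 - 144*m) + b*(-630*m - 227) + 891*m - 99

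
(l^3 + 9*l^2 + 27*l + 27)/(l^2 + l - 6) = (l^2 + 6*l + 9)/(l - 2)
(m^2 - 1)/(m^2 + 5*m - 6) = (m + 1)/(m + 6)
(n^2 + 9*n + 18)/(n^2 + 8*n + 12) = (n + 3)/(n + 2)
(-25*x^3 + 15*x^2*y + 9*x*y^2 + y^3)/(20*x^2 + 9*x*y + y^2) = (-5*x^2 + 4*x*y + y^2)/(4*x + y)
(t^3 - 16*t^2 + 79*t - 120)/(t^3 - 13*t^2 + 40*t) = (t - 3)/t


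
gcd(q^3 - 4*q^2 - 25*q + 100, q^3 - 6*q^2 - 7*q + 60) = q^2 - 9*q + 20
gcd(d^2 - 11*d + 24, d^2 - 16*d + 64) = d - 8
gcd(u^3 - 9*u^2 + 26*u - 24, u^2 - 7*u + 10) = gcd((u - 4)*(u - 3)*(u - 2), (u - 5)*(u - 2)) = u - 2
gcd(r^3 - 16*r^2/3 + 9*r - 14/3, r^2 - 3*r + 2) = r^2 - 3*r + 2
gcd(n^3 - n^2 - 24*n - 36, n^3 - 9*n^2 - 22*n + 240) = n - 6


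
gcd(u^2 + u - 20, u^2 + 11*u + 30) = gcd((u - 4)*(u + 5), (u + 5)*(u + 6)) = u + 5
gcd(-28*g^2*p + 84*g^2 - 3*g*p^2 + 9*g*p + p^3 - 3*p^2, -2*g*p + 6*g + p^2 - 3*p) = p - 3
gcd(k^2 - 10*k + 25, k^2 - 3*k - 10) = k - 5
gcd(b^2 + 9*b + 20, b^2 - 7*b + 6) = 1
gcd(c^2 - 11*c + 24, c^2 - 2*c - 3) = c - 3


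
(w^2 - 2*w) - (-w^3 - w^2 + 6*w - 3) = w^3 + 2*w^2 - 8*w + 3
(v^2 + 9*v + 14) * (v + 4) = v^3 + 13*v^2 + 50*v + 56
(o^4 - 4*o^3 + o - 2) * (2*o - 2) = 2*o^5 - 10*o^4 + 8*o^3 + 2*o^2 - 6*o + 4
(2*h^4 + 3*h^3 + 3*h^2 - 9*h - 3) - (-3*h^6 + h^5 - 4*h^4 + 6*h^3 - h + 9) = 3*h^6 - h^5 + 6*h^4 - 3*h^3 + 3*h^2 - 8*h - 12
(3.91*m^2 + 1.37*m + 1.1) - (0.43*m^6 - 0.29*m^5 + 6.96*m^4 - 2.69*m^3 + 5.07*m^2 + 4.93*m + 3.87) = -0.43*m^6 + 0.29*m^5 - 6.96*m^4 + 2.69*m^3 - 1.16*m^2 - 3.56*m - 2.77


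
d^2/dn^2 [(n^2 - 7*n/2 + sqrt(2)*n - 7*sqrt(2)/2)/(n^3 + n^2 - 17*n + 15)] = (-((3*n + 1)*(2*n^2 - 7*n + 2*sqrt(2)*n - 7*sqrt(2)) + (4*n - 7 + 2*sqrt(2))*(3*n^2 + 2*n - 17))*(n^3 + n^2 - 17*n + 15) + (3*n^2 + 2*n - 17)^2*(2*n^2 - 7*n + 2*sqrt(2)*n - 7*sqrt(2)) + 2*(n^3 + n^2 - 17*n + 15)^2)/(n^3 + n^2 - 17*n + 15)^3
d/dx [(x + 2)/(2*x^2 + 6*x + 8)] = (x^2 + 3*x - (x + 2)*(2*x + 3) + 4)/(2*(x^2 + 3*x + 4)^2)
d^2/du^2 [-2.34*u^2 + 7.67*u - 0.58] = -4.68000000000000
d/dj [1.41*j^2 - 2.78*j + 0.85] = 2.82*j - 2.78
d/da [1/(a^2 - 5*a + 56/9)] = 81*(5 - 2*a)/(9*a^2 - 45*a + 56)^2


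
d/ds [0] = 0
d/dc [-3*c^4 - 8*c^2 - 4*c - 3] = -12*c^3 - 16*c - 4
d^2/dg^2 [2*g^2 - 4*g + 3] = 4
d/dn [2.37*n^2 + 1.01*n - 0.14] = 4.74*n + 1.01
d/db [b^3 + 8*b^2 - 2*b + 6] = 3*b^2 + 16*b - 2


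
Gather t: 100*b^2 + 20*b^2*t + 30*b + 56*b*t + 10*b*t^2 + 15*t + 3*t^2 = 100*b^2 + 30*b + t^2*(10*b + 3) + t*(20*b^2 + 56*b + 15)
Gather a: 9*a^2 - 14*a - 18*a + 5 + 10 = 9*a^2 - 32*a + 15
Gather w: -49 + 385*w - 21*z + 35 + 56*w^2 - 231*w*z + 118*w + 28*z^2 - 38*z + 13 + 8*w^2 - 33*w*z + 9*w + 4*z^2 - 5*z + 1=64*w^2 + w*(512 - 264*z) + 32*z^2 - 64*z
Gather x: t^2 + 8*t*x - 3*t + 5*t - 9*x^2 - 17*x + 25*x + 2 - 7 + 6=t^2 + 2*t - 9*x^2 + x*(8*t + 8) + 1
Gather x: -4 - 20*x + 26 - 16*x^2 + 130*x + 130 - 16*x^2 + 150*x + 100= -32*x^2 + 260*x + 252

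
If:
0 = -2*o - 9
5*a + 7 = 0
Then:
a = -7/5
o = -9/2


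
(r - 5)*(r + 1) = r^2 - 4*r - 5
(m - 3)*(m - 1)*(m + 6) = m^3 + 2*m^2 - 21*m + 18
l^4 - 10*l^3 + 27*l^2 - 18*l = l*(l - 6)*(l - 3)*(l - 1)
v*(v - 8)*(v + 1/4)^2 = v^4 - 15*v^3/2 - 63*v^2/16 - v/2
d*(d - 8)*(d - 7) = d^3 - 15*d^2 + 56*d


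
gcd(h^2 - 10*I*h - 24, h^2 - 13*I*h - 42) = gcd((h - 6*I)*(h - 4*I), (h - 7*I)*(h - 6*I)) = h - 6*I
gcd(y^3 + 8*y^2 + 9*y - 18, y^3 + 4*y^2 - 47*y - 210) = y + 6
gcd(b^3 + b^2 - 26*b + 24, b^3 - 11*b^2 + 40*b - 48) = b - 4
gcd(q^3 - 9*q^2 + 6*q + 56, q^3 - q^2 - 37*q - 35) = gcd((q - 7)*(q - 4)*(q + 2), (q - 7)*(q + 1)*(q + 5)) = q - 7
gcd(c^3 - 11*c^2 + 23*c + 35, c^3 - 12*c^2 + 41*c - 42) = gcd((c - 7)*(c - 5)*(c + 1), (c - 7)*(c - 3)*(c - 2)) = c - 7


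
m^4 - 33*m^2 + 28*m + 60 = (m - 5)*(m - 2)*(m + 1)*(m + 6)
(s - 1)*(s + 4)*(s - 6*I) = s^3 + 3*s^2 - 6*I*s^2 - 4*s - 18*I*s + 24*I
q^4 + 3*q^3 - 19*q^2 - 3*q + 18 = (q - 3)*(q - 1)*(q + 1)*(q + 6)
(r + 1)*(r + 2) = r^2 + 3*r + 2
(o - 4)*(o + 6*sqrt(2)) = o^2 - 4*o + 6*sqrt(2)*o - 24*sqrt(2)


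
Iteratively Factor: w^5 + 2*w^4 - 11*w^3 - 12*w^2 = (w)*(w^4 + 2*w^3 - 11*w^2 - 12*w) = w*(w - 3)*(w^3 + 5*w^2 + 4*w) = w*(w - 3)*(w + 4)*(w^2 + w) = w^2*(w - 3)*(w + 4)*(w + 1)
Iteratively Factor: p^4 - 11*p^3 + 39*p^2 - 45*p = (p - 3)*(p^3 - 8*p^2 + 15*p) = p*(p - 3)*(p^2 - 8*p + 15) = p*(p - 5)*(p - 3)*(p - 3)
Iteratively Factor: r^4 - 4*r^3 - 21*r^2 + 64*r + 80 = (r - 5)*(r^3 + r^2 - 16*r - 16) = (r - 5)*(r - 4)*(r^2 + 5*r + 4) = (r - 5)*(r - 4)*(r + 4)*(r + 1)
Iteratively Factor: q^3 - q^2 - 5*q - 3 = (q - 3)*(q^2 + 2*q + 1) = (q - 3)*(q + 1)*(q + 1)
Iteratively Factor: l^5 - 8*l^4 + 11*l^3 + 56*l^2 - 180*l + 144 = (l - 2)*(l^4 - 6*l^3 - l^2 + 54*l - 72) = (l - 4)*(l - 2)*(l^3 - 2*l^2 - 9*l + 18) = (l - 4)*(l - 2)*(l + 3)*(l^2 - 5*l + 6) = (l - 4)*(l - 3)*(l - 2)*(l + 3)*(l - 2)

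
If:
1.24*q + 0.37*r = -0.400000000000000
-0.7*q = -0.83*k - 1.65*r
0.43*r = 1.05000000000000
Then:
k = -5.74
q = -1.05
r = 2.44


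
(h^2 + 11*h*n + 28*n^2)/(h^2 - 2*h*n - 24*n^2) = (h + 7*n)/(h - 6*n)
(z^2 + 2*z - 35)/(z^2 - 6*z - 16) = (-z^2 - 2*z + 35)/(-z^2 + 6*z + 16)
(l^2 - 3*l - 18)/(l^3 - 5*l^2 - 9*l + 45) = (l - 6)/(l^2 - 8*l + 15)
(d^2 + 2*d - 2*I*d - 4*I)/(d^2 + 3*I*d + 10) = (d + 2)/(d + 5*I)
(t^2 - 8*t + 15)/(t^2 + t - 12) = (t - 5)/(t + 4)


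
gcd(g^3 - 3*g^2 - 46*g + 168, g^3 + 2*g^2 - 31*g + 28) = g^2 + 3*g - 28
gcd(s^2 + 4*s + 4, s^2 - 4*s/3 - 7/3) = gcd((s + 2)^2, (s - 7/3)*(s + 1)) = 1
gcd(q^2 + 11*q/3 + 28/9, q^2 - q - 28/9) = q + 4/3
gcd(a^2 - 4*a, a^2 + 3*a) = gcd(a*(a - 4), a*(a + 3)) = a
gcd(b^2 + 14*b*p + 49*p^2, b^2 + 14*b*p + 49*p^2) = b^2 + 14*b*p + 49*p^2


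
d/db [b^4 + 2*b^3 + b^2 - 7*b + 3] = 4*b^3 + 6*b^2 + 2*b - 7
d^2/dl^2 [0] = 0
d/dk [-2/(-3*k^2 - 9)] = -4*k/(3*(k^2 + 3)^2)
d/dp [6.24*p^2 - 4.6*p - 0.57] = 12.48*p - 4.6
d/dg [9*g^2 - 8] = 18*g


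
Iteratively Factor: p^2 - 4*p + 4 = (p - 2)*(p - 2)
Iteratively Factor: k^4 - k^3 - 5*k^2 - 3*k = (k - 3)*(k^3 + 2*k^2 + k) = k*(k - 3)*(k^2 + 2*k + 1) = k*(k - 3)*(k + 1)*(k + 1)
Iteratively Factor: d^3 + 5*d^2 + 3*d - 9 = (d - 1)*(d^2 + 6*d + 9) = (d - 1)*(d + 3)*(d + 3)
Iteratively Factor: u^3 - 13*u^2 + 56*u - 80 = (u - 4)*(u^2 - 9*u + 20) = (u - 5)*(u - 4)*(u - 4)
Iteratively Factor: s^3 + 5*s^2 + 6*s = (s + 2)*(s^2 + 3*s) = s*(s + 2)*(s + 3)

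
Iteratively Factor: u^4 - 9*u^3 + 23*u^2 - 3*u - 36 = (u - 3)*(u^3 - 6*u^2 + 5*u + 12) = (u - 3)*(u + 1)*(u^2 - 7*u + 12) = (u - 4)*(u - 3)*(u + 1)*(u - 3)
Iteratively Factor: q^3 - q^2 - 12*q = (q + 3)*(q^2 - 4*q) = q*(q + 3)*(q - 4)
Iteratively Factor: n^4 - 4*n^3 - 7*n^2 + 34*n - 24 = (n - 2)*(n^3 - 2*n^2 - 11*n + 12) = (n - 2)*(n - 1)*(n^2 - n - 12) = (n - 2)*(n - 1)*(n + 3)*(n - 4)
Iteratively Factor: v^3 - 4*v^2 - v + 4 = (v + 1)*(v^2 - 5*v + 4) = (v - 1)*(v + 1)*(v - 4)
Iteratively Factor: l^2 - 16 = (l - 4)*(l + 4)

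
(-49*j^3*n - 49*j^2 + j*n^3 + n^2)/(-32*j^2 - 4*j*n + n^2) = (49*j^3*n + 49*j^2 - j*n^3 - n^2)/(32*j^2 + 4*j*n - n^2)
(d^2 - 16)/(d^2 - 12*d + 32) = (d + 4)/(d - 8)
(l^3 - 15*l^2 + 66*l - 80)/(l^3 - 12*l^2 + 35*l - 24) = (l^2 - 7*l + 10)/(l^2 - 4*l + 3)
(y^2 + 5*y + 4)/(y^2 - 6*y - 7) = (y + 4)/(y - 7)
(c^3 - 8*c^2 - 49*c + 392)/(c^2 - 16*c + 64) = (c^2 - 49)/(c - 8)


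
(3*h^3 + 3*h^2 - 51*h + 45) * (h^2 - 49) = 3*h^5 + 3*h^4 - 198*h^3 - 102*h^2 + 2499*h - 2205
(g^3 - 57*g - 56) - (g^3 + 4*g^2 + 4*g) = -4*g^2 - 61*g - 56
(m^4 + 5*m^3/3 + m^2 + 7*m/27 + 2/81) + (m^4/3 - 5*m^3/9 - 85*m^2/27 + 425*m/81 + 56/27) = 4*m^4/3 + 10*m^3/9 - 58*m^2/27 + 446*m/81 + 170/81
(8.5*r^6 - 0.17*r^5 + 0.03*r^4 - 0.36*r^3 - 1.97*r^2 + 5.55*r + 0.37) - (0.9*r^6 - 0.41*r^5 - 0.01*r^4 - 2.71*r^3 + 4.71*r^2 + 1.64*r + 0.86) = 7.6*r^6 + 0.24*r^5 + 0.04*r^4 + 2.35*r^3 - 6.68*r^2 + 3.91*r - 0.49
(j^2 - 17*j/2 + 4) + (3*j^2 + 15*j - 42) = 4*j^2 + 13*j/2 - 38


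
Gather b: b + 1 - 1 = b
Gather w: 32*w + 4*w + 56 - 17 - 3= 36*w + 36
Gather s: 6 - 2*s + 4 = 10 - 2*s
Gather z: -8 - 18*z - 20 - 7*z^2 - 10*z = -7*z^2 - 28*z - 28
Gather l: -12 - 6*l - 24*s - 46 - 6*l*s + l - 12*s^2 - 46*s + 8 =l*(-6*s - 5) - 12*s^2 - 70*s - 50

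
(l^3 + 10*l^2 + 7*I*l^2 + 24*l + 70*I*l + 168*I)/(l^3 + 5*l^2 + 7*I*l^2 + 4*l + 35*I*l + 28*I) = (l + 6)/(l + 1)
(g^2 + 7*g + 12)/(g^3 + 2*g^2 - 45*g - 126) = (g + 4)/(g^2 - g - 42)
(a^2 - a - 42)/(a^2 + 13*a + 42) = (a - 7)/(a + 7)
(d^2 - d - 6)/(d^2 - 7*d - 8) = (-d^2 + d + 6)/(-d^2 + 7*d + 8)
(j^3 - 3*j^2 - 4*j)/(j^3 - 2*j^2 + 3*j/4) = 4*(j^2 - 3*j - 4)/(4*j^2 - 8*j + 3)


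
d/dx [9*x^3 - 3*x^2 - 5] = 3*x*(9*x - 2)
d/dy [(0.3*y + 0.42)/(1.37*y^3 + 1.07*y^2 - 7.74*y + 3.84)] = (-0.822*y^3 - 2.0472*y^2 - 0.8988*y + 4.4028)/(1.8769*y^6 + 2.9318*y^5 - 20.0627*y^4 - 6.042*y^3 + 68.1252*y^2 - 59.4432*y + 14.7456)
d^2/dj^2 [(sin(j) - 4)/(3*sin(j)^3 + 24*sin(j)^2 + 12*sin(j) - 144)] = (-4*sin(j)^7 + 12*sin(j)^6 + 310*sin(j)^5 + 464*sin(j)^4 - 584*sin(j)^3 + 4960*sin(j)^2 - 1152*sin(j) - 2816)/(3*(sin(j)^3 + 8*sin(j)^2 + 4*sin(j) - 48)^3)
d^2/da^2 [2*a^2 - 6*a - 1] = 4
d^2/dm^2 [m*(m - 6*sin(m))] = 6*m*sin(m) - 12*cos(m) + 2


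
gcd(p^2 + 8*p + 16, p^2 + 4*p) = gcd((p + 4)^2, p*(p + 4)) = p + 4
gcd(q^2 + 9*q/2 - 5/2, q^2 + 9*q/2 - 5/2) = q^2 + 9*q/2 - 5/2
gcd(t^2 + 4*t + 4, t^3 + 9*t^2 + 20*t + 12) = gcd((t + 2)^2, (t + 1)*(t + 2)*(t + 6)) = t + 2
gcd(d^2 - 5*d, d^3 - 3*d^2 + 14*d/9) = d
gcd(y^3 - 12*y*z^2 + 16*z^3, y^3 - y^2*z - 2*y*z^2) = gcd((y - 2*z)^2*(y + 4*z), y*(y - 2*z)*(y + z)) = y - 2*z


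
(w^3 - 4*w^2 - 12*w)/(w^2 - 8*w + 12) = w*(w + 2)/(w - 2)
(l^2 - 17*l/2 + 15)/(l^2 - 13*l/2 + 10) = (l - 6)/(l - 4)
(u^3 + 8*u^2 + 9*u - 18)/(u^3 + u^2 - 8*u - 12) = (u^3 + 8*u^2 + 9*u - 18)/(u^3 + u^2 - 8*u - 12)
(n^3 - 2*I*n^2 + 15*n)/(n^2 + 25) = n*(n + 3*I)/(n + 5*I)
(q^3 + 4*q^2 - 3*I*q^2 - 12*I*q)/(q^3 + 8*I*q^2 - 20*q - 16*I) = q*(q^2 + q*(4 - 3*I) - 12*I)/(q^3 + 8*I*q^2 - 20*q - 16*I)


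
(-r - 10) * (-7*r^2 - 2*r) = 7*r^3 + 72*r^2 + 20*r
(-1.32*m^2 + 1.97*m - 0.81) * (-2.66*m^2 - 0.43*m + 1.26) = 3.5112*m^4 - 4.6726*m^3 - 0.3557*m^2 + 2.8305*m - 1.0206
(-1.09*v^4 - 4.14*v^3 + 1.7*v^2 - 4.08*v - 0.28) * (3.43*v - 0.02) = -3.7387*v^5 - 14.1784*v^4 + 5.9138*v^3 - 14.0284*v^2 - 0.8788*v + 0.0056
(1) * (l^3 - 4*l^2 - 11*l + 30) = l^3 - 4*l^2 - 11*l + 30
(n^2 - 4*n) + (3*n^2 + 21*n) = 4*n^2 + 17*n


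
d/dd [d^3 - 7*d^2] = d*(3*d - 14)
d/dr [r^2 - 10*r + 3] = 2*r - 10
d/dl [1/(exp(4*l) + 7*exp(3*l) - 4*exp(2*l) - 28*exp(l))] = (-4*exp(3*l) - 21*exp(2*l) + 8*exp(l) + 28)*exp(-l)/(exp(3*l) + 7*exp(2*l) - 4*exp(l) - 28)^2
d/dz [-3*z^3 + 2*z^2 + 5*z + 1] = -9*z^2 + 4*z + 5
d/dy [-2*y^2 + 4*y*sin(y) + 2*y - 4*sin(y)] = 4*y*cos(y) - 4*y - 4*sqrt(2)*cos(y + pi/4) + 2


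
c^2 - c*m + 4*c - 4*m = (c + 4)*(c - m)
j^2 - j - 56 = (j - 8)*(j + 7)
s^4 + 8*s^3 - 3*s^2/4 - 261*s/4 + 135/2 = (s - 3/2)^2*(s + 5)*(s + 6)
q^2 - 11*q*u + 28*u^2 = (q - 7*u)*(q - 4*u)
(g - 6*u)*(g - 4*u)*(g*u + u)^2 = g^4*u^2 - 10*g^3*u^3 + 2*g^3*u^2 + 24*g^2*u^4 - 20*g^2*u^3 + g^2*u^2 + 48*g*u^4 - 10*g*u^3 + 24*u^4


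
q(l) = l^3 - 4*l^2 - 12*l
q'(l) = 3*l^2 - 8*l - 12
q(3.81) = -48.48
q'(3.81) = 1.07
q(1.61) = -25.52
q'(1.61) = -17.10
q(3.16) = -46.31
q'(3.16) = -7.32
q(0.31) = -4.07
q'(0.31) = -14.19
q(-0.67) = 5.94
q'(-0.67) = -5.29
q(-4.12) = -88.39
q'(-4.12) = 71.88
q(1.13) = -17.22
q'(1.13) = -17.21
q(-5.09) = -174.42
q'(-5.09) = 106.44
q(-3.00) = -27.00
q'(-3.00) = 39.00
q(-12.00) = -2160.00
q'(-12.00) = 516.00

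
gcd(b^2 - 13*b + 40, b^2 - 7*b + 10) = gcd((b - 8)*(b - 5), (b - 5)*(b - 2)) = b - 5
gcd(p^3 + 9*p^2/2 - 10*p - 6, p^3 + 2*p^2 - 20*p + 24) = p^2 + 4*p - 12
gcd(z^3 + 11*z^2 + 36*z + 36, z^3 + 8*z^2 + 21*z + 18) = z^2 + 5*z + 6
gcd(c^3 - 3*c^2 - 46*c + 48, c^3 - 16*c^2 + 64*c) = c - 8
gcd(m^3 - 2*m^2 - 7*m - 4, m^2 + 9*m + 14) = 1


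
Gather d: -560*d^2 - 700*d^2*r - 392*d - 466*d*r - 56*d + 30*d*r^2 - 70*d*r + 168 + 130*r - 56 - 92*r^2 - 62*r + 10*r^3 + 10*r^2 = d^2*(-700*r - 560) + d*(30*r^2 - 536*r - 448) + 10*r^3 - 82*r^2 + 68*r + 112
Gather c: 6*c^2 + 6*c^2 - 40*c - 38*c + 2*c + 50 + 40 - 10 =12*c^2 - 76*c + 80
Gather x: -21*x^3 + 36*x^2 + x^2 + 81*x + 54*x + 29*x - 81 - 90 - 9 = -21*x^3 + 37*x^2 + 164*x - 180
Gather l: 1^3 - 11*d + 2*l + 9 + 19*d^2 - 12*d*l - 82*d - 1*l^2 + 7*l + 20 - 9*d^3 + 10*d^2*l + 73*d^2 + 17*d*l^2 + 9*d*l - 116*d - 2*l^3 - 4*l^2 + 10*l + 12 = -9*d^3 + 92*d^2 - 209*d - 2*l^3 + l^2*(17*d - 5) + l*(10*d^2 - 3*d + 19) + 42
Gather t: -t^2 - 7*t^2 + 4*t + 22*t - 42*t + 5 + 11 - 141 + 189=-8*t^2 - 16*t + 64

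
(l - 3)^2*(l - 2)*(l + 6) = l^4 - 2*l^3 - 27*l^2 + 108*l - 108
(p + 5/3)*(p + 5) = p^2 + 20*p/3 + 25/3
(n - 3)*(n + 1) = n^2 - 2*n - 3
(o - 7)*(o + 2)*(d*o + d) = d*o^3 - 4*d*o^2 - 19*d*o - 14*d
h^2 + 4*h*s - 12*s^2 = (h - 2*s)*(h + 6*s)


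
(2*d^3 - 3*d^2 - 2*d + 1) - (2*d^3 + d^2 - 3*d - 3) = -4*d^2 + d + 4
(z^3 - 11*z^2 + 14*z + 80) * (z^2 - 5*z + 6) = z^5 - 16*z^4 + 75*z^3 - 56*z^2 - 316*z + 480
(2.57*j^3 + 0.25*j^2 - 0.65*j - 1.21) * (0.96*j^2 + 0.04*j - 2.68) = 2.4672*j^5 + 0.3428*j^4 - 7.5016*j^3 - 1.8576*j^2 + 1.6936*j + 3.2428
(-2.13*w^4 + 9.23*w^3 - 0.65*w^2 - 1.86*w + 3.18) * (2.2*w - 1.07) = -4.686*w^5 + 22.5851*w^4 - 11.3061*w^3 - 3.3965*w^2 + 8.9862*w - 3.4026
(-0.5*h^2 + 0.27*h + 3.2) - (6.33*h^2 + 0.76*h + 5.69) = -6.83*h^2 - 0.49*h - 2.49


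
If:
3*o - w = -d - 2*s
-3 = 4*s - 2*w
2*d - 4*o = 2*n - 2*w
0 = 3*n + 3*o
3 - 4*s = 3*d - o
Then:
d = 33/4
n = 9/4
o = -9/4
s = -6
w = -21/2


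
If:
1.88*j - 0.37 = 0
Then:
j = 0.20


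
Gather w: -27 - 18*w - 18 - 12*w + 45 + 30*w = 0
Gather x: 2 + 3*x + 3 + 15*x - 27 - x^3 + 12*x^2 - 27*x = -x^3 + 12*x^2 - 9*x - 22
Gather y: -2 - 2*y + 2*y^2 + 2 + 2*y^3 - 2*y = 2*y^3 + 2*y^2 - 4*y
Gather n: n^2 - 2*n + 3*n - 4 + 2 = n^2 + n - 2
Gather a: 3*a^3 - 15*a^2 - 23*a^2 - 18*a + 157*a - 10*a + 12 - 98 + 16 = 3*a^3 - 38*a^2 + 129*a - 70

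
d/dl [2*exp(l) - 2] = 2*exp(l)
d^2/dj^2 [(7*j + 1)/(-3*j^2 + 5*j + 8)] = 2*((6*j - 5)^2*(7*j + 1) + (63*j - 32)*(-3*j^2 + 5*j + 8))/(-3*j^2 + 5*j + 8)^3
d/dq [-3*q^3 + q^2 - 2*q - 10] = -9*q^2 + 2*q - 2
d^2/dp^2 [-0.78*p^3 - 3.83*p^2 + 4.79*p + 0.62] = -4.68*p - 7.66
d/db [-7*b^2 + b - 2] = 1 - 14*b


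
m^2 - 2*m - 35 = (m - 7)*(m + 5)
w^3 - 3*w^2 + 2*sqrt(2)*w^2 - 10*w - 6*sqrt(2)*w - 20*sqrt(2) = (w - 5)*(w + 2)*(w + 2*sqrt(2))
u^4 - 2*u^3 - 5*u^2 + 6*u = u*(u - 3)*(u - 1)*(u + 2)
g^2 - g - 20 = (g - 5)*(g + 4)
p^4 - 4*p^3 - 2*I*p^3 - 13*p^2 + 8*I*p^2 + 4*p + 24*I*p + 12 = (p - 6)*(p + 2)*(p - I)^2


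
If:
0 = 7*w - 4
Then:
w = 4/7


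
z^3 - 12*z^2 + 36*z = z*(z - 6)^2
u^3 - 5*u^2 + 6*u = u*(u - 3)*(u - 2)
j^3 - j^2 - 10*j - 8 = (j - 4)*(j + 1)*(j + 2)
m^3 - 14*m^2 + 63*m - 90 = (m - 6)*(m - 5)*(m - 3)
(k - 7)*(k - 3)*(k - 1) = k^3 - 11*k^2 + 31*k - 21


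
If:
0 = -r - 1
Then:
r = -1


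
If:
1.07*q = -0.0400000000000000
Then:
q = -0.04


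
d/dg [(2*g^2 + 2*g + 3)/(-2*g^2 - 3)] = 2*(2*g^2 - 3)/(4*g^4 + 12*g^2 + 9)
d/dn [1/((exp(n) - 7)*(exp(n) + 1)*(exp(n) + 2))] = -((exp(n) - 7)*(exp(n) + 1) + (exp(n) - 7)*(exp(n) + 2) + (exp(n) + 1)*(exp(n) + 2))/(4*(exp(n) - 7)^2*(exp(n) + 2)^2*cosh(n/2)^2)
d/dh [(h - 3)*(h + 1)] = 2*h - 2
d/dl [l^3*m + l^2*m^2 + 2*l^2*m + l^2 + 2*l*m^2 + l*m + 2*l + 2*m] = 3*l^2*m + 2*l*m^2 + 4*l*m + 2*l + 2*m^2 + m + 2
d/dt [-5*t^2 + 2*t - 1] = 2 - 10*t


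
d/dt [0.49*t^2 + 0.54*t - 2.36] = 0.98*t + 0.54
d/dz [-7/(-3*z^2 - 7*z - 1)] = 7*(-6*z - 7)/(3*z^2 + 7*z + 1)^2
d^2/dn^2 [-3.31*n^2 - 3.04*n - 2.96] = -6.62000000000000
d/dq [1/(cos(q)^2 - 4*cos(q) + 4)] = 2*sin(q)/(cos(q) - 2)^3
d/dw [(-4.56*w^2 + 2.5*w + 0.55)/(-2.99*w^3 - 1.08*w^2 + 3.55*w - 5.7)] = (-13.6344*w^4 + 14.95*w^3 - 8.5545*w^2 + 53.172*w - 16.2025)/(8.9401*w^6 + 6.4584*w^5 - 20.0626*w^4 + 26.418*w^3 + 24.9145*w^2 - 40.47*w + 32.49)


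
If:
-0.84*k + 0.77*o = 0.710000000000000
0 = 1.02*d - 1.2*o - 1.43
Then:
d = 1.17647058823529*o + 1.40196078431373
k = 0.916666666666667*o - 0.845238095238095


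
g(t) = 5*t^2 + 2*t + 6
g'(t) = 10*t + 2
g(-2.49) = 32.02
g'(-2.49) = -22.90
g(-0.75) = 7.31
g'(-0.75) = -5.50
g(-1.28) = 11.63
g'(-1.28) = -10.80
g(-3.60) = 63.60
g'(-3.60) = -34.00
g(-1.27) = 11.52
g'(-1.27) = -10.70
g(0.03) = 6.06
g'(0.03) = 2.30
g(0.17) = 6.48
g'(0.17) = 3.70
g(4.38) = 110.68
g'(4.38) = 45.80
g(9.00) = 429.00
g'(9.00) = 92.00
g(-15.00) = 1101.00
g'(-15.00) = -148.00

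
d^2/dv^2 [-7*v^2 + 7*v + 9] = -14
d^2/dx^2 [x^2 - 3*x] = 2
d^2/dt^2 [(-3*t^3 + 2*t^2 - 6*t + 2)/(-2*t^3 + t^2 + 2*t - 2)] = 4*(-t^6 + 54*t^5 - 90*t^4 + 70*t^3 - 87*t^2 + 42*t + 2)/(8*t^9 - 12*t^8 - 18*t^7 + 47*t^6 - 6*t^5 - 54*t^4 + 40*t^3 + 12*t^2 - 24*t + 8)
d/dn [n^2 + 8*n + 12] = 2*n + 8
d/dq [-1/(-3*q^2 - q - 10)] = (-6*q - 1)/(3*q^2 + q + 10)^2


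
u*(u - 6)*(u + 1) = u^3 - 5*u^2 - 6*u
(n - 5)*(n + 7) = n^2 + 2*n - 35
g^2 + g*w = g*(g + w)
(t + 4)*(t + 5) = t^2 + 9*t + 20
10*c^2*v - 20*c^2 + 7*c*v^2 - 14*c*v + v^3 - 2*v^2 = (2*c + v)*(5*c + v)*(v - 2)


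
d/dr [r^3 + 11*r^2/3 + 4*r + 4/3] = 3*r^2 + 22*r/3 + 4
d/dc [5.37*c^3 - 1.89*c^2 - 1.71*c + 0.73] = 16.11*c^2 - 3.78*c - 1.71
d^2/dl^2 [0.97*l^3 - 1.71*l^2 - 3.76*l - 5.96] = 5.82*l - 3.42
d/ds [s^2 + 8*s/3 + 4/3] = 2*s + 8/3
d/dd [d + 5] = 1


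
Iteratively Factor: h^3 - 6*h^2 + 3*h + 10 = (h - 5)*(h^2 - h - 2) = (h - 5)*(h - 2)*(h + 1)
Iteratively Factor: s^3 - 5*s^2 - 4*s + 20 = (s + 2)*(s^2 - 7*s + 10) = (s - 2)*(s + 2)*(s - 5)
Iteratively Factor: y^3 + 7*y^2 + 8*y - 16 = (y - 1)*(y^2 + 8*y + 16) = (y - 1)*(y + 4)*(y + 4)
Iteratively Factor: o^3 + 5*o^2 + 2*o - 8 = (o + 2)*(o^2 + 3*o - 4) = (o + 2)*(o + 4)*(o - 1)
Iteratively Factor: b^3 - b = (b + 1)*(b^2 - b) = b*(b + 1)*(b - 1)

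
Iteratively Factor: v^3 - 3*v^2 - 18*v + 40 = (v + 4)*(v^2 - 7*v + 10) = (v - 2)*(v + 4)*(v - 5)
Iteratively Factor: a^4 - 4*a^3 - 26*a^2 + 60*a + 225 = (a + 3)*(a^3 - 7*a^2 - 5*a + 75) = (a + 3)^2*(a^2 - 10*a + 25) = (a - 5)*(a + 3)^2*(a - 5)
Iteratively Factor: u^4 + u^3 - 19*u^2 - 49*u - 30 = (u + 2)*(u^3 - u^2 - 17*u - 15) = (u - 5)*(u + 2)*(u^2 + 4*u + 3) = (u - 5)*(u + 2)*(u + 3)*(u + 1)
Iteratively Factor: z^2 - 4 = (z + 2)*(z - 2)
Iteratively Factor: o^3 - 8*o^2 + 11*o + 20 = (o + 1)*(o^2 - 9*o + 20) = (o - 4)*(o + 1)*(o - 5)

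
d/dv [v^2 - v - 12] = 2*v - 1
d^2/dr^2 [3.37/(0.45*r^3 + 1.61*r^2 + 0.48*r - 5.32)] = (-(9.099*r + 10.8514)*(0.45*r^3 + 1.61*r^2 + 0.48*r - 5.32) + 3.37*(1.35*r^2 + 3.22*r + 0.48)*(2.7*r^2 + 6.44*r + 0.96))/(0.45*r^3 + 1.61*r^2 + 0.48*r - 5.32)^3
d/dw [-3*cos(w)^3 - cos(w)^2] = (9*cos(w) + 2)*sin(w)*cos(w)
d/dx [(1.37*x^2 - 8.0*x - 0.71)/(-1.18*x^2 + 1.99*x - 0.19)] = (-6.7137*x^2 - 2.1962*x + 2.9329)/(1.3924*x^4 - 4.6964*x^3 + 4.4085*x^2 - 0.7562*x + 0.0361)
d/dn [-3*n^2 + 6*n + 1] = 6 - 6*n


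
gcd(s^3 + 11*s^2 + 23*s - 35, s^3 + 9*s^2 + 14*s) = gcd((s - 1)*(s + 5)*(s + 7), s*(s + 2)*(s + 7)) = s + 7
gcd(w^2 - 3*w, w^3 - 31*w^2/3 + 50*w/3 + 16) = w - 3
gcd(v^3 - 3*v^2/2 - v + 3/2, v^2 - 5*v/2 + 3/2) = v^2 - 5*v/2 + 3/2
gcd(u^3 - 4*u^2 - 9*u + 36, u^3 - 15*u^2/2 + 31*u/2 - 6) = u^2 - 7*u + 12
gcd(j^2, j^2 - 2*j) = j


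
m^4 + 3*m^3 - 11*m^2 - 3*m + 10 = (m - 2)*(m - 1)*(m + 1)*(m + 5)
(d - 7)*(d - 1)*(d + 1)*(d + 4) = d^4 - 3*d^3 - 29*d^2 + 3*d + 28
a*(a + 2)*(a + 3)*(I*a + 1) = I*a^4 + a^3 + 5*I*a^3 + 5*a^2 + 6*I*a^2 + 6*a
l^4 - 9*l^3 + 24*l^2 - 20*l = l*(l - 5)*(l - 2)^2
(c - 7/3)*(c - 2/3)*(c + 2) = c^3 - c^2 - 40*c/9 + 28/9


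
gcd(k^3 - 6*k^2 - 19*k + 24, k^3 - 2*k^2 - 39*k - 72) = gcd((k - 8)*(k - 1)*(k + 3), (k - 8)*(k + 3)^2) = k^2 - 5*k - 24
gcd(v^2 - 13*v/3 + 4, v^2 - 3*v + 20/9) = v - 4/3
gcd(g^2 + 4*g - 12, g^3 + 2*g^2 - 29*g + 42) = g - 2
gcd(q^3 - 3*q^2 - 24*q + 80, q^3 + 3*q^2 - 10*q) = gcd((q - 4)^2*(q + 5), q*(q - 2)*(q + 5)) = q + 5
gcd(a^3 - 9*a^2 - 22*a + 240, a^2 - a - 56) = a - 8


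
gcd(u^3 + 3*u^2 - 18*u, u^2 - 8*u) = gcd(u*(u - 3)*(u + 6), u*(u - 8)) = u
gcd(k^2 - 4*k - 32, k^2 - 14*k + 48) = k - 8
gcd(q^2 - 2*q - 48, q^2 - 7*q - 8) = q - 8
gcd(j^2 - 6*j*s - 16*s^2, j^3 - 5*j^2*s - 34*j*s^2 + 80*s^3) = -j + 8*s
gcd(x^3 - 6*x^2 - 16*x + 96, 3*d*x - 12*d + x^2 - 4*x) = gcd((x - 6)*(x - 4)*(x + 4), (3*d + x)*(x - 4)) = x - 4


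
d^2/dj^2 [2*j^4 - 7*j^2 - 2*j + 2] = 24*j^2 - 14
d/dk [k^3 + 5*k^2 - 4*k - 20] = 3*k^2 + 10*k - 4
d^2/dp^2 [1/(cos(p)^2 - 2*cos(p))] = (-2*(1 - cos(2*p))^2 - 15*cos(p) - 6*cos(2*p) + 3*cos(3*p) + 18)/(2*(cos(p) - 2)^3*cos(p)^3)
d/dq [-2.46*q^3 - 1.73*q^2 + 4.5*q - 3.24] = -7.38*q^2 - 3.46*q + 4.5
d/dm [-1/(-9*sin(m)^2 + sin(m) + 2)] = (1 - 18*sin(m))*cos(m)/(-9*sin(m)^2 + sin(m) + 2)^2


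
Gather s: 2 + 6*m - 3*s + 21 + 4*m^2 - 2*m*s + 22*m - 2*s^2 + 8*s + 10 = 4*m^2 + 28*m - 2*s^2 + s*(5 - 2*m) + 33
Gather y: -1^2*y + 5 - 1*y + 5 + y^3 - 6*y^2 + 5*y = y^3 - 6*y^2 + 3*y + 10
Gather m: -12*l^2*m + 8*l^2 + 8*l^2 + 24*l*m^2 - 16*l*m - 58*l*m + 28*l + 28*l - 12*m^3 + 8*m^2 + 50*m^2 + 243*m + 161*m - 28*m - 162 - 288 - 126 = 16*l^2 + 56*l - 12*m^3 + m^2*(24*l + 58) + m*(-12*l^2 - 74*l + 376) - 576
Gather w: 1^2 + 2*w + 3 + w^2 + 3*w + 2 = w^2 + 5*w + 6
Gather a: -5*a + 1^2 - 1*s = -5*a - s + 1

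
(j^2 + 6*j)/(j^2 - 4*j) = (j + 6)/(j - 4)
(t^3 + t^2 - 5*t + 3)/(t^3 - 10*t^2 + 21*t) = (t^3 + t^2 - 5*t + 3)/(t*(t^2 - 10*t + 21))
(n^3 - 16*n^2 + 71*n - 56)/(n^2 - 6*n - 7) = (n^2 - 9*n + 8)/(n + 1)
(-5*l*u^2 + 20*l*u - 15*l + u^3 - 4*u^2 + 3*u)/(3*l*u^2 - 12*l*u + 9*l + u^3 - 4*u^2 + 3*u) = (-5*l + u)/(3*l + u)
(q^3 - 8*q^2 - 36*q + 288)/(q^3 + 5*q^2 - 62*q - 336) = (q - 6)/(q + 7)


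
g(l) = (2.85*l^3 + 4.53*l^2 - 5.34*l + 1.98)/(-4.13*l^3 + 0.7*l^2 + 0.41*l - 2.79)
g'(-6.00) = 0.04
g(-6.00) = -0.46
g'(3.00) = 0.05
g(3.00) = -0.97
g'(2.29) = 0.02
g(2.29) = -1.00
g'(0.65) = -0.82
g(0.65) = -0.36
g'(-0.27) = 3.01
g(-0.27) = -1.34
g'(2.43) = 0.03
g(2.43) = -1.00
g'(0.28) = 0.81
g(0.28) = -0.33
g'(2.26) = 0.02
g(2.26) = -1.00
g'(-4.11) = 0.10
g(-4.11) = -0.33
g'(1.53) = -0.21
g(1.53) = -0.95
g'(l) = (8.55*l^2 + 9.06*l - 5.34)/(-4.13*l^3 + 0.7*l^2 + 0.41*l - 2.79) + (12.39*l^2 - 1.4*l - 0.41)*(2.85*l^3 + 4.53*l^2 - 5.34*l + 1.98)/(-4.13*l^3 + 0.7*l^2 + 0.41*l - 2.79)^2 = (20.7039*l^4 - 41.7714*l^3 + 6.273*l^2 - 28.0494*l + 14.0868)/(17.0569*l^6 - 5.782*l^5 - 2.8966*l^4 + 23.6194*l^3 - 3.7379*l^2 - 2.2878*l + 7.7841)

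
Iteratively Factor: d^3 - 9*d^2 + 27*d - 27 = (d - 3)*(d^2 - 6*d + 9) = (d - 3)^2*(d - 3)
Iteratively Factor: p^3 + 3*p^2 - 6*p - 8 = (p + 1)*(p^2 + 2*p - 8) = (p - 2)*(p + 1)*(p + 4)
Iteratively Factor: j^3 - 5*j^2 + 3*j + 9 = (j - 3)*(j^2 - 2*j - 3) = (j - 3)*(j + 1)*(j - 3)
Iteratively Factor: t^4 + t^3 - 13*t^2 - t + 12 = (t + 4)*(t^3 - 3*t^2 - t + 3) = (t - 3)*(t + 4)*(t^2 - 1) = (t - 3)*(t + 1)*(t + 4)*(t - 1)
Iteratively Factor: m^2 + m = (m + 1)*(m)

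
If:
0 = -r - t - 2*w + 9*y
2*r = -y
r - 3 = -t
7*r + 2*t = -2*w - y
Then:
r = 1/5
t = 14/5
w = -33/10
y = -2/5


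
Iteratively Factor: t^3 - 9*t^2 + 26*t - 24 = (t - 4)*(t^2 - 5*t + 6) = (t - 4)*(t - 3)*(t - 2)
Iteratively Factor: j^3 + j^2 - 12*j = (j)*(j^2 + j - 12) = j*(j + 4)*(j - 3)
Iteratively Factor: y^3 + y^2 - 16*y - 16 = (y + 4)*(y^2 - 3*y - 4) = (y - 4)*(y + 4)*(y + 1)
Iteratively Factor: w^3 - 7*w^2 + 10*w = (w - 5)*(w^2 - 2*w) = (w - 5)*(w - 2)*(w)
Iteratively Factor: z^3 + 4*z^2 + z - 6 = (z - 1)*(z^2 + 5*z + 6) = (z - 1)*(z + 3)*(z + 2)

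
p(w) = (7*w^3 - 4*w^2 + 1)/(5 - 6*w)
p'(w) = (21*w^2 - 8*w)/(5 - 6*w) + 6*(7*w^3 - 4*w^2 + 1)/(5 - 6*w)^2 = (-84*w^3 + 129*w^2 - 40*w + 6)/(36*w^2 - 60*w + 25)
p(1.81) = -5.02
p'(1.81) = -4.13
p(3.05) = -12.21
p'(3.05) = -7.35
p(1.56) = -4.09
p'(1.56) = -3.23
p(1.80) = -4.98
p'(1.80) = -4.10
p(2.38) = -7.84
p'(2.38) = -5.70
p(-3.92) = -16.90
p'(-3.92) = 8.86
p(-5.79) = -37.54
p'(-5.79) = 13.21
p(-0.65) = -0.29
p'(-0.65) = 1.38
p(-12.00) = -164.56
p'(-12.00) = 27.70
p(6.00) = -44.16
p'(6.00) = -14.29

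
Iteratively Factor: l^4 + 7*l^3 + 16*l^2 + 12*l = (l + 2)*(l^3 + 5*l^2 + 6*l) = l*(l + 2)*(l^2 + 5*l + 6) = l*(l + 2)^2*(l + 3)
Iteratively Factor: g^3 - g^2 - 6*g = (g + 2)*(g^2 - 3*g) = (g - 3)*(g + 2)*(g)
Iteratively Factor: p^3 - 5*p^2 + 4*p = (p - 1)*(p^2 - 4*p) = (p - 4)*(p - 1)*(p)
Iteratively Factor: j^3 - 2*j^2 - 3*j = (j - 3)*(j^2 + j) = (j - 3)*(j + 1)*(j)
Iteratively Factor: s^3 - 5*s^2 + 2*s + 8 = (s + 1)*(s^2 - 6*s + 8) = (s - 4)*(s + 1)*(s - 2)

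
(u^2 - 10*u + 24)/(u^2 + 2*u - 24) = (u - 6)/(u + 6)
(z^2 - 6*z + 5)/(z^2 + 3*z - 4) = (z - 5)/(z + 4)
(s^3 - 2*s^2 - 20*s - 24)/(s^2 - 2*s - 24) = (s^2 + 4*s + 4)/(s + 4)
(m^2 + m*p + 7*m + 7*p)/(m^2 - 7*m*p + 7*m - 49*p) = (-m - p)/(-m + 7*p)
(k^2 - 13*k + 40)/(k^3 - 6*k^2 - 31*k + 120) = (k - 5)/(k^2 + 2*k - 15)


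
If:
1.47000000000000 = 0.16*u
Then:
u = 9.19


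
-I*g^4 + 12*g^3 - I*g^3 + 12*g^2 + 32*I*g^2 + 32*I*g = g*(g + 4*I)*(g + 8*I)*(-I*g - I)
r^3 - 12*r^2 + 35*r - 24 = (r - 8)*(r - 3)*(r - 1)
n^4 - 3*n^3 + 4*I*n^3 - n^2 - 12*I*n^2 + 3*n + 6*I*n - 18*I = (n - 3)*(n - I)*(n + 2*I)*(n + 3*I)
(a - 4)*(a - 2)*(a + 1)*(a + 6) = a^4 + a^3 - 28*a^2 + 20*a + 48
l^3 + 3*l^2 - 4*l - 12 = (l - 2)*(l + 2)*(l + 3)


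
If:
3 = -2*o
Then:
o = -3/2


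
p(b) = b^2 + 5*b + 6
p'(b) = 2*b + 5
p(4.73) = 52.02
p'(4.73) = 14.46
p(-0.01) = 5.95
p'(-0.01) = 4.98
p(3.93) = 41.09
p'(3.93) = 12.86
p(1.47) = 15.51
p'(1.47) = 7.94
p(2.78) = 27.63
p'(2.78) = 10.56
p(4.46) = 48.19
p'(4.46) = 13.92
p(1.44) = 15.27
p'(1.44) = 7.88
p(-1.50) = 0.75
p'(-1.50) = 2.00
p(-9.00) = 42.00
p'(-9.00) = -13.00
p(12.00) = 210.00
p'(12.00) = 29.00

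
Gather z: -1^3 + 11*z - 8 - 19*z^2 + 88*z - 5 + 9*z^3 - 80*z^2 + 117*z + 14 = 9*z^3 - 99*z^2 + 216*z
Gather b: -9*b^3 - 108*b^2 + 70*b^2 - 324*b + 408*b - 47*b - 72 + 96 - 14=-9*b^3 - 38*b^2 + 37*b + 10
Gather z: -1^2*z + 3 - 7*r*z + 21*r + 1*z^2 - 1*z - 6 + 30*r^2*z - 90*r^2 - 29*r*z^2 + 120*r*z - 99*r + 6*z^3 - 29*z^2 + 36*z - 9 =-90*r^2 - 78*r + 6*z^3 + z^2*(-29*r - 28) + z*(30*r^2 + 113*r + 34) - 12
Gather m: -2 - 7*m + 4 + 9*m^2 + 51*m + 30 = 9*m^2 + 44*m + 32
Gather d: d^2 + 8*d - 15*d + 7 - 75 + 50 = d^2 - 7*d - 18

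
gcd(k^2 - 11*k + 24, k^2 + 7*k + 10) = 1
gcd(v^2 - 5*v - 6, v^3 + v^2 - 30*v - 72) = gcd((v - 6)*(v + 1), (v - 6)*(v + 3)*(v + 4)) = v - 6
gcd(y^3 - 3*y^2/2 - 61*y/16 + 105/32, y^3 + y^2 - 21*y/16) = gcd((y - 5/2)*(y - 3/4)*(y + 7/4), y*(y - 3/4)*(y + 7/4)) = y^2 + y - 21/16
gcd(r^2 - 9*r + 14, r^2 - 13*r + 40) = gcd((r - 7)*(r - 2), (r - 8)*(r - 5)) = 1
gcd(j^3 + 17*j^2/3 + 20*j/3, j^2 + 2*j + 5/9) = j + 5/3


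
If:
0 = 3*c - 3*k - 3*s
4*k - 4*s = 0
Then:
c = 2*s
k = s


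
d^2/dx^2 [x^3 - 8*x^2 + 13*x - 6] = 6*x - 16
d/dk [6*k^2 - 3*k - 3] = 12*k - 3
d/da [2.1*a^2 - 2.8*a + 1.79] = 4.2*a - 2.8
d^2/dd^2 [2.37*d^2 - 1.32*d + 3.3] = 4.74000000000000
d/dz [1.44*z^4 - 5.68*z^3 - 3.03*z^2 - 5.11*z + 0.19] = 5.76*z^3 - 17.04*z^2 - 6.06*z - 5.11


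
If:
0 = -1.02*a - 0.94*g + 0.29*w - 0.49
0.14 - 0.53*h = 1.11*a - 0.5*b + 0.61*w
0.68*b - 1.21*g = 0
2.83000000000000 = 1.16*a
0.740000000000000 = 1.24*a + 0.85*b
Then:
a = 2.44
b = -2.69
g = -1.51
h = -13.57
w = 5.37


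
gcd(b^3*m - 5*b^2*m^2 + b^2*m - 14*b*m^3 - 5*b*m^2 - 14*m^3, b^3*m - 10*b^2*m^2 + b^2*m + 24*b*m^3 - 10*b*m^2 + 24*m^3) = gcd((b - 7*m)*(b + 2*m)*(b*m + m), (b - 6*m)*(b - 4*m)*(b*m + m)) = b*m + m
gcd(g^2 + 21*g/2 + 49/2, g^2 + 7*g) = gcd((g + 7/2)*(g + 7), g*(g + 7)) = g + 7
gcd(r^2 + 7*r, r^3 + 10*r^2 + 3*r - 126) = r + 7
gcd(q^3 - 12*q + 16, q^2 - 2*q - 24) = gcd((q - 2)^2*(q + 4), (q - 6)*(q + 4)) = q + 4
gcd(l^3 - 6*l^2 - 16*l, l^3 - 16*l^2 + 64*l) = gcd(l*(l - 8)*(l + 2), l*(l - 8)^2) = l^2 - 8*l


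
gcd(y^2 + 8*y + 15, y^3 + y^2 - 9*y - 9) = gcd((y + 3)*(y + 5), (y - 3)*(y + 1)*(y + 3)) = y + 3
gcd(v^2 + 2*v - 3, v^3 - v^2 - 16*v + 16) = v - 1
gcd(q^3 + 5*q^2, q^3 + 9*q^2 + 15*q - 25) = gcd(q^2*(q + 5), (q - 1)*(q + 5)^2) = q + 5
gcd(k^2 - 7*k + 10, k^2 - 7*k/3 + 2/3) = k - 2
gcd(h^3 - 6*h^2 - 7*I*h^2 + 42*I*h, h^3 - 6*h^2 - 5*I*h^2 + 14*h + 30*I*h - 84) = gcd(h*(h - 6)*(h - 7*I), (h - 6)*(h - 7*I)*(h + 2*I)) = h^2 + h*(-6 - 7*I) + 42*I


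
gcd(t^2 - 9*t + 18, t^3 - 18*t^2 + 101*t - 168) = t - 3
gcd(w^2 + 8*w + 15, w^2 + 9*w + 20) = w + 5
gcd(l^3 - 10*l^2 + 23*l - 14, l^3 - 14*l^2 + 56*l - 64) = l - 2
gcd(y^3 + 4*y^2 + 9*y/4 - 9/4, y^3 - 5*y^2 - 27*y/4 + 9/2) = y^2 + y - 3/4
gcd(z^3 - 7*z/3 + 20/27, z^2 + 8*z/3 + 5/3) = z + 5/3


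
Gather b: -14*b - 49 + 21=-14*b - 28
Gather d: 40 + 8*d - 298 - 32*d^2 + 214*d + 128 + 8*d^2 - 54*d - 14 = -24*d^2 + 168*d - 144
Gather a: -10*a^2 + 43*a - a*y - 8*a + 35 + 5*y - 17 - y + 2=-10*a^2 + a*(35 - y) + 4*y + 20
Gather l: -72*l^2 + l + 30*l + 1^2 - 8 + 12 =-72*l^2 + 31*l + 5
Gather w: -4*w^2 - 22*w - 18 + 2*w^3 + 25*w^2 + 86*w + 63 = 2*w^3 + 21*w^2 + 64*w + 45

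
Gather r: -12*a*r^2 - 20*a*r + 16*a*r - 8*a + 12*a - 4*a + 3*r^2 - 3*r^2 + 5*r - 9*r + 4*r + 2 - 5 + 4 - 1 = -12*a*r^2 - 4*a*r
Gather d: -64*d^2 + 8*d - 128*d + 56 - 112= -64*d^2 - 120*d - 56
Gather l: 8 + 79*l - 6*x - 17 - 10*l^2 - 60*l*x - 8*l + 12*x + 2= -10*l^2 + l*(71 - 60*x) + 6*x - 7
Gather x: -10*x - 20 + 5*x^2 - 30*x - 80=5*x^2 - 40*x - 100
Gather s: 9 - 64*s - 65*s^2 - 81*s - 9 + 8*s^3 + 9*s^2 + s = 8*s^3 - 56*s^2 - 144*s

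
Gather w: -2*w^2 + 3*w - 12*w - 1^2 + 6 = -2*w^2 - 9*w + 5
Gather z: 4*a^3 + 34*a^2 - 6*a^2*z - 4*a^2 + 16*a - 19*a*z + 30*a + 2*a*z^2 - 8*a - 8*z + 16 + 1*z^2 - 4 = 4*a^3 + 30*a^2 + 38*a + z^2*(2*a + 1) + z*(-6*a^2 - 19*a - 8) + 12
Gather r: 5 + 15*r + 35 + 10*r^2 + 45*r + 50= 10*r^2 + 60*r + 90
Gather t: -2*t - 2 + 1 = -2*t - 1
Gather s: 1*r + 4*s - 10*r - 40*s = -9*r - 36*s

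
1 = 1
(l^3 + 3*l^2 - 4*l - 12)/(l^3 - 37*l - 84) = (l^2 - 4)/(l^2 - 3*l - 28)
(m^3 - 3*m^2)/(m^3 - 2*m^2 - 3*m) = m/(m + 1)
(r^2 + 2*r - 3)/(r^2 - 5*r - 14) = (-r^2 - 2*r + 3)/(-r^2 + 5*r + 14)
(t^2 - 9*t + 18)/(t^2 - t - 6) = (t - 6)/(t + 2)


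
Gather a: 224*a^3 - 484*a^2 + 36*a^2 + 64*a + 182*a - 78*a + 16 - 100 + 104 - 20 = 224*a^3 - 448*a^2 + 168*a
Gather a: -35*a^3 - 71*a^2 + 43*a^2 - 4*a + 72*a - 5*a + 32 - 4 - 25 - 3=-35*a^3 - 28*a^2 + 63*a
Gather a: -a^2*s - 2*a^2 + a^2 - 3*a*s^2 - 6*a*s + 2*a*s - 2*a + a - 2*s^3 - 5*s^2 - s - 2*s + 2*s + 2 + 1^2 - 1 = a^2*(-s - 1) + a*(-3*s^2 - 4*s - 1) - 2*s^3 - 5*s^2 - s + 2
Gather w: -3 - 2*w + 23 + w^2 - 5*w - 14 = w^2 - 7*w + 6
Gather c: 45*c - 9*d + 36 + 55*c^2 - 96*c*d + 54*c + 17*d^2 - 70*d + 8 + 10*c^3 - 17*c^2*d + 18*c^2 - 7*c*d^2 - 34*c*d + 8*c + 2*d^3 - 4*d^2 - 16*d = 10*c^3 + c^2*(73 - 17*d) + c*(-7*d^2 - 130*d + 107) + 2*d^3 + 13*d^2 - 95*d + 44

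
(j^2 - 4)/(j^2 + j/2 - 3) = 2*(j - 2)/(2*j - 3)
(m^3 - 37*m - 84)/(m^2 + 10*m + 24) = (m^2 - 4*m - 21)/(m + 6)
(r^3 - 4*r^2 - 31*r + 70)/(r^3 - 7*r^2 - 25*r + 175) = (r - 2)/(r - 5)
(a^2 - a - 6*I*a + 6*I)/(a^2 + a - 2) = (a - 6*I)/(a + 2)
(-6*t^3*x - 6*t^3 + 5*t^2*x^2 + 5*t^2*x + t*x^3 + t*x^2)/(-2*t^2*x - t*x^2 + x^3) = t*(6*t^2*x + 6*t^2 - 5*t*x^2 - 5*t*x - x^3 - x^2)/(x*(2*t^2 + t*x - x^2))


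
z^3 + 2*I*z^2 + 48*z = z*(z - 6*I)*(z + 8*I)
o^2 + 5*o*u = o*(o + 5*u)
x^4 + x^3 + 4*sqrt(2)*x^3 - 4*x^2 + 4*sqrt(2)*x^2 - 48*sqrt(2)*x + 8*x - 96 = (x - 3)*(x + 4)*(x + 2*sqrt(2))^2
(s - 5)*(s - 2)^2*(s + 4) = s^4 - 5*s^3 - 12*s^2 + 76*s - 80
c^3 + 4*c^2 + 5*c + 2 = (c + 1)^2*(c + 2)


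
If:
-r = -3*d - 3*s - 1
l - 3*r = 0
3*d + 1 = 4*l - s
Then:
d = -35*s/33 - 1/3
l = -6*s/11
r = -2*s/11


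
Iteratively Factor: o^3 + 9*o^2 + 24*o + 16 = (o + 4)*(o^2 + 5*o + 4) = (o + 4)^2*(o + 1)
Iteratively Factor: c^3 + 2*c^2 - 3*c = (c)*(c^2 + 2*c - 3) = c*(c + 3)*(c - 1)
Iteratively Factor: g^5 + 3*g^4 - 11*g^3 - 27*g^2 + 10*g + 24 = (g - 3)*(g^4 + 6*g^3 + 7*g^2 - 6*g - 8) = (g - 3)*(g + 4)*(g^3 + 2*g^2 - g - 2) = (g - 3)*(g + 2)*(g + 4)*(g^2 - 1) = (g - 3)*(g + 1)*(g + 2)*(g + 4)*(g - 1)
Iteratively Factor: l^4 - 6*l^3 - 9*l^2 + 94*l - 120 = (l + 4)*(l^3 - 10*l^2 + 31*l - 30) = (l - 2)*(l + 4)*(l^2 - 8*l + 15) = (l - 5)*(l - 2)*(l + 4)*(l - 3)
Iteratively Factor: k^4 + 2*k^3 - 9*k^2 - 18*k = (k)*(k^3 + 2*k^2 - 9*k - 18) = k*(k - 3)*(k^2 + 5*k + 6) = k*(k - 3)*(k + 2)*(k + 3)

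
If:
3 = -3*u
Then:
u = -1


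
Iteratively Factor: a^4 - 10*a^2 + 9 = (a - 3)*(a^3 + 3*a^2 - a - 3) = (a - 3)*(a + 3)*(a^2 - 1) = (a - 3)*(a - 1)*(a + 3)*(a + 1)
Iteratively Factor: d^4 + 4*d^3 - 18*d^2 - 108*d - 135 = (d + 3)*(d^3 + d^2 - 21*d - 45) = (d - 5)*(d + 3)*(d^2 + 6*d + 9) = (d - 5)*(d + 3)^2*(d + 3)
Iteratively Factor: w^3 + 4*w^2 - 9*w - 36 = (w + 3)*(w^2 + w - 12) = (w + 3)*(w + 4)*(w - 3)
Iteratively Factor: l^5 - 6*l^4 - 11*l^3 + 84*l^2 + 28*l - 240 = (l - 2)*(l^4 - 4*l^3 - 19*l^2 + 46*l + 120) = (l - 5)*(l - 2)*(l^3 + l^2 - 14*l - 24) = (l - 5)*(l - 4)*(l - 2)*(l^2 + 5*l + 6) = (l - 5)*(l - 4)*(l - 2)*(l + 3)*(l + 2)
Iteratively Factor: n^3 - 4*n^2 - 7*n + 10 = (n + 2)*(n^2 - 6*n + 5) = (n - 5)*(n + 2)*(n - 1)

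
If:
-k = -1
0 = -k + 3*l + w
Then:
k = 1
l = 1/3 - w/3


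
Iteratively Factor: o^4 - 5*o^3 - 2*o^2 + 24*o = (o)*(o^3 - 5*o^2 - 2*o + 24) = o*(o + 2)*(o^2 - 7*o + 12) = o*(o - 4)*(o + 2)*(o - 3)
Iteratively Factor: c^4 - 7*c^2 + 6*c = (c - 2)*(c^3 + 2*c^2 - 3*c) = (c - 2)*(c - 1)*(c^2 + 3*c) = (c - 2)*(c - 1)*(c + 3)*(c)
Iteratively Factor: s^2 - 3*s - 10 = (s - 5)*(s + 2)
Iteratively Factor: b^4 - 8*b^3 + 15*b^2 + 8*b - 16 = (b + 1)*(b^3 - 9*b^2 + 24*b - 16) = (b - 4)*(b + 1)*(b^2 - 5*b + 4) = (b - 4)^2*(b + 1)*(b - 1)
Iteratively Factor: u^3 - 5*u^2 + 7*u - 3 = (u - 1)*(u^2 - 4*u + 3) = (u - 1)^2*(u - 3)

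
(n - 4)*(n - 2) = n^2 - 6*n + 8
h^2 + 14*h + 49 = (h + 7)^2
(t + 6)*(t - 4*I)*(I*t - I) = I*t^3 + 4*t^2 + 5*I*t^2 + 20*t - 6*I*t - 24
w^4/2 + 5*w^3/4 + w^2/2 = w^2*(w/2 + 1)*(w + 1/2)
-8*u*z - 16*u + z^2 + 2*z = (-8*u + z)*(z + 2)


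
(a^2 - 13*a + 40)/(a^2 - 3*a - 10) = (a - 8)/(a + 2)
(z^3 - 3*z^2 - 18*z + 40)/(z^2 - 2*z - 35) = (-z^3 + 3*z^2 + 18*z - 40)/(-z^2 + 2*z + 35)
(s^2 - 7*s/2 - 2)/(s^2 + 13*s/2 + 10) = (2*s^2 - 7*s - 4)/(2*s^2 + 13*s + 20)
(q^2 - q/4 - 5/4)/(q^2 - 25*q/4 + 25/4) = (q + 1)/(q - 5)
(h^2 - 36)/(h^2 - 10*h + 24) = (h + 6)/(h - 4)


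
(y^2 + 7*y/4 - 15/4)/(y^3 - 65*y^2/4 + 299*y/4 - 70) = (y + 3)/(y^2 - 15*y + 56)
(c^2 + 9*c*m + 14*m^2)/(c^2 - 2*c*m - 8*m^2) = (c + 7*m)/(c - 4*m)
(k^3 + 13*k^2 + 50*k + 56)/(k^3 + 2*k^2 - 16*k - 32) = (k + 7)/(k - 4)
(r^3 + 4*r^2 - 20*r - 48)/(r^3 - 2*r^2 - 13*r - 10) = (r^2 + 2*r - 24)/(r^2 - 4*r - 5)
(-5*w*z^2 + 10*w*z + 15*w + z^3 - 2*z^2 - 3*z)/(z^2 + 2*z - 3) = (-5*w*z^2 + 10*w*z + 15*w + z^3 - 2*z^2 - 3*z)/(z^2 + 2*z - 3)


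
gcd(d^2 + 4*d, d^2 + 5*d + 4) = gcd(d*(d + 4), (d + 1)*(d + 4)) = d + 4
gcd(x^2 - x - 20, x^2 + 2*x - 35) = x - 5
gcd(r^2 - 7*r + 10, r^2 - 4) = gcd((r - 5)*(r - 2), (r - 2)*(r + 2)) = r - 2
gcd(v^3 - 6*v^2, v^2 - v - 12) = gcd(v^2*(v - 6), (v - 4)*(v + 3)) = 1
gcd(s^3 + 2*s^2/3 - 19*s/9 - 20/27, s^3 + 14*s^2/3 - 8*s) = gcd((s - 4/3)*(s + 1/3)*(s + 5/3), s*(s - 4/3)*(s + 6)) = s - 4/3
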